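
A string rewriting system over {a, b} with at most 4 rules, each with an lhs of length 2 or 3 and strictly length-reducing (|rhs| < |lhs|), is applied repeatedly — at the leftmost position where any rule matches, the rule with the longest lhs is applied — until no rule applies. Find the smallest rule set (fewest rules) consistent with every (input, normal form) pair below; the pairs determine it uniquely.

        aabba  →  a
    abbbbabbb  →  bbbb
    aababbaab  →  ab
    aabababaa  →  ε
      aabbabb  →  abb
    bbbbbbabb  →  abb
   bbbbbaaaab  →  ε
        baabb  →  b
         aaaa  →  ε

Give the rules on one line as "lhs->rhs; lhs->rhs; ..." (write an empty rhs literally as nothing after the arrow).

aa->; aab->; aba->b; ba->a

  | aabba => ba => a
  | abbbbabbb => abbbabbb => abbabbb => ababbb => bbbb
  | aababbaab => abbaab => abaab => bab => ab
  | aabababaa => ababaa => bbaa => baa => aa => ε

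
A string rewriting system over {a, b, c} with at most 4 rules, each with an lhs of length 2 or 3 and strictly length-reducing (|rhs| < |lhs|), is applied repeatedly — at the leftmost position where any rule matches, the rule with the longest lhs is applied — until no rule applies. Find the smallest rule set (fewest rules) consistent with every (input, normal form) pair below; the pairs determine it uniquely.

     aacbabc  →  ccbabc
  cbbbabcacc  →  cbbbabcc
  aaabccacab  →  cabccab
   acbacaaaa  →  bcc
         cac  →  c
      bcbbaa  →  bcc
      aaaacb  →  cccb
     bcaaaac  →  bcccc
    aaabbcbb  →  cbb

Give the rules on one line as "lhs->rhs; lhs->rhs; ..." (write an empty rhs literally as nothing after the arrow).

aa->c; ac->; bbc->c

  | aacbabc => ccbabc
  | cbbbabcacc => cbbbabcc
  | aaabccacab => cabccacab => cabccab
  | acbacaaaa => bacaaaa => baaaa => bcaa => bcc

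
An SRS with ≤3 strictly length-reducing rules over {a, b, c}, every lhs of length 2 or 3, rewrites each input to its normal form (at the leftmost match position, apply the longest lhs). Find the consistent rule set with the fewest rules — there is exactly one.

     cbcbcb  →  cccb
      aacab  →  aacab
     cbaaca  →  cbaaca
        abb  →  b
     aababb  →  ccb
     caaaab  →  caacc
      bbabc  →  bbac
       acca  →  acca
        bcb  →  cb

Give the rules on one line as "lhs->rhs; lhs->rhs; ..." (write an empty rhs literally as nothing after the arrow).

  | cbcbcb => ccbcb => cccb
  | aacab
  | cbaaca
  | abb => b

aab->cc; abb->b; bc->c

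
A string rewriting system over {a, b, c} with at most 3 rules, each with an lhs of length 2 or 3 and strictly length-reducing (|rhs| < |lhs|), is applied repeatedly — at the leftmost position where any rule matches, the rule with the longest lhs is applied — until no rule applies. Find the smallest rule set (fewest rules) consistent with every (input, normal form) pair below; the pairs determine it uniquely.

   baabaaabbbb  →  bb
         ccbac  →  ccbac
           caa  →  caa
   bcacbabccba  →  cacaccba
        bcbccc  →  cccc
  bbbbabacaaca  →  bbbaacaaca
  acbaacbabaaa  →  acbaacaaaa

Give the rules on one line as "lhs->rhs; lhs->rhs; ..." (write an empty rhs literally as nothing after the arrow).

  | baabaaabbbb => baabaabbbb => baababbbb => baaabbb => baabbb => babbb => abb => bb
  | ccbac
  | caa
  | bcacbabccba => cacbabccba => cacaccba

abb->bb; bab->a; bc->c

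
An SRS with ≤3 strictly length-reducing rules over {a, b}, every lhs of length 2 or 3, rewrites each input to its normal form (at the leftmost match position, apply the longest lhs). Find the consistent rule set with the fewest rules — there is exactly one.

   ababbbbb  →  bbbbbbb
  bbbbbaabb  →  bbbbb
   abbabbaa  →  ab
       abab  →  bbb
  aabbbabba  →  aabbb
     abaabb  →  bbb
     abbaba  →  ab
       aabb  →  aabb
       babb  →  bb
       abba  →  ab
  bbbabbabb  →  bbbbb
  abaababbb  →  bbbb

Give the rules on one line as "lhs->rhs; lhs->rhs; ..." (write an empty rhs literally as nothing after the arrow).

  | ababbbbb => bbbbbbb
  | bbbbbaabb => bbbbabb => bbbbb
  | abbabbaa => abbbaa => abba => ab
  | abab => bbb

aba->bb; ba->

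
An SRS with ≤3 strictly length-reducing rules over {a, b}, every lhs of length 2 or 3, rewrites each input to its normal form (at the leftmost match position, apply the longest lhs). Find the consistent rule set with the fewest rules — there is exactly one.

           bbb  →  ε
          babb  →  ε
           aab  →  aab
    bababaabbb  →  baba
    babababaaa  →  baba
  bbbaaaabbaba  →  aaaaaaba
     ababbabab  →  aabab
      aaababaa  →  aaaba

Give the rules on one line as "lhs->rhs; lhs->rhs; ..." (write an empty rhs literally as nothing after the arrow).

baa->; bb->a; bbb->

  | bbb => ε
  | babb => baa => ε
  | aab
  | bababaabbb => bababbb => baba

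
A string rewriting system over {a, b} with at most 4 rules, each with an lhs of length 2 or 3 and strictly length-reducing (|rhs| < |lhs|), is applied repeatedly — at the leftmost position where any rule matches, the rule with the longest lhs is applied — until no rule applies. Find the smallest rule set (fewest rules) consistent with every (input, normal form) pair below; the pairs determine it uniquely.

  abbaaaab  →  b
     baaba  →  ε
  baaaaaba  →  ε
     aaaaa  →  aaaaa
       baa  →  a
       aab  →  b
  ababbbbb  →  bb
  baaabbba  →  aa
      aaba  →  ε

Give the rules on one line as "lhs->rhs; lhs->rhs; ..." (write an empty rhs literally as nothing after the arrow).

ab->b; ba->; bbb->a

  | abbaaaab => bbaaaab => baaab => aab => ab => b
  | baaba => aba => ba => ε
  | baaaaaba => aaaaba => aaaba => aaba => aba => ba => ε
  | aaaaa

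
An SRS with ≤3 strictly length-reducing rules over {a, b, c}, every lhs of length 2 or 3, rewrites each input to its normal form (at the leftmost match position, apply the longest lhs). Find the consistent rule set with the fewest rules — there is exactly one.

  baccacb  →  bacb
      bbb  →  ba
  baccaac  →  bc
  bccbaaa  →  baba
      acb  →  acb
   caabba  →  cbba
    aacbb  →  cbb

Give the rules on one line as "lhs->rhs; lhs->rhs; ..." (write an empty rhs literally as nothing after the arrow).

  | baccacb => baaacb => bacb
  | bbb => ba
  | baccaac => baaaac => baac => bc
  | bccbaaa => babaaa => baba

aa->; bbb->ba; cc->a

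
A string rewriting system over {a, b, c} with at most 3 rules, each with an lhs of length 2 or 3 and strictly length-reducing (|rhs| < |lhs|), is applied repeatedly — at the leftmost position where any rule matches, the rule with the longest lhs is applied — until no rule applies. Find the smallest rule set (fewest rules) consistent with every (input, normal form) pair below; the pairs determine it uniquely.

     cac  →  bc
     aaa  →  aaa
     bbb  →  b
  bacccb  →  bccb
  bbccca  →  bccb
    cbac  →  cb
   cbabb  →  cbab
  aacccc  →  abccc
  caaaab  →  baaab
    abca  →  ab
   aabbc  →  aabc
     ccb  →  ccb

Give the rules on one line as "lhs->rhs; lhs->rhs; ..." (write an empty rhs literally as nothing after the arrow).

  | cac => bc
  | aaa
  | bbb => bb => b
  | bacccb => bbccb => bccb

ac->b; bb->b; ca->b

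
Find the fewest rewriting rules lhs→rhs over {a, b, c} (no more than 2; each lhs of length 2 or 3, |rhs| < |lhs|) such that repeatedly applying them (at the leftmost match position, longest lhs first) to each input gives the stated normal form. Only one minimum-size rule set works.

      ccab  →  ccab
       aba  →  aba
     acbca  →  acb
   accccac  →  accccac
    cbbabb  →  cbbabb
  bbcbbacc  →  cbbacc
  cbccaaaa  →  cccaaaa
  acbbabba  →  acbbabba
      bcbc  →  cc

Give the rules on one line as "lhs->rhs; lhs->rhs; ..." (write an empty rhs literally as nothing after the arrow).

bc->c; bca->b

  | ccab
  | aba
  | acbca => acb
  | accccac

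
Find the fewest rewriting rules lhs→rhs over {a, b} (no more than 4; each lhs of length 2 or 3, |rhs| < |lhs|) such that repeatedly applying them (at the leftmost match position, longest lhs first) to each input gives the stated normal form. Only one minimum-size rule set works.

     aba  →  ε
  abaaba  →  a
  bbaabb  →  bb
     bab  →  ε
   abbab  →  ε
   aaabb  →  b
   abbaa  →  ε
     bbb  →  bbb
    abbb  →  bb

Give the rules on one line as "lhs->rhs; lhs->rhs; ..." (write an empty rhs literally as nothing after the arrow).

  | aba => ab => ε
  | abaaba => ababa => abba => ba => a
  | bbaabb => baabb => aabb => bb
  | bab => ab => ε

aa->; ab->; aba->ab; ba->a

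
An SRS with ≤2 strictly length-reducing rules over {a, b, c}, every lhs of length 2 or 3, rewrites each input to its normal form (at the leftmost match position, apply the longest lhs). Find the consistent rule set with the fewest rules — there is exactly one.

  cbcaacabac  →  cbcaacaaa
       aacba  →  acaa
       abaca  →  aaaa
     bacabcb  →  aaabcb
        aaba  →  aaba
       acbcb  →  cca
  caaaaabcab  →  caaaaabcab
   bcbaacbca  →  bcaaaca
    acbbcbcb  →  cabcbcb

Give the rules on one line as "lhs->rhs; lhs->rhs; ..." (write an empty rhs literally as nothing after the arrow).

acb->ca; bac->aa

  | cbcaacabac => cbcaacaaa
  | aacba => acaa
  | abaca => aaaa
  | bacabcb => aaabcb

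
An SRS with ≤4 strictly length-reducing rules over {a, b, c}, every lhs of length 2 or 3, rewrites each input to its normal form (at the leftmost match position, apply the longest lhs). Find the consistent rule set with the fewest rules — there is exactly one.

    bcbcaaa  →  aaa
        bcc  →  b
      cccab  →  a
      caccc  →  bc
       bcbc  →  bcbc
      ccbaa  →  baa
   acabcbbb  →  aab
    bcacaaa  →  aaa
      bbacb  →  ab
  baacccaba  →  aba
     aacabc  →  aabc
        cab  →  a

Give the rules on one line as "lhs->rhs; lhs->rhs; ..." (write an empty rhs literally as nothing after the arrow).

ac->; bb->a; ca->b; cc->

  | bcbcaaa => bcbbaa => bcaaa => bbaa => aaa
  | bcc => b
  | cccab => cab => bb => a
  | caccc => bccc => bc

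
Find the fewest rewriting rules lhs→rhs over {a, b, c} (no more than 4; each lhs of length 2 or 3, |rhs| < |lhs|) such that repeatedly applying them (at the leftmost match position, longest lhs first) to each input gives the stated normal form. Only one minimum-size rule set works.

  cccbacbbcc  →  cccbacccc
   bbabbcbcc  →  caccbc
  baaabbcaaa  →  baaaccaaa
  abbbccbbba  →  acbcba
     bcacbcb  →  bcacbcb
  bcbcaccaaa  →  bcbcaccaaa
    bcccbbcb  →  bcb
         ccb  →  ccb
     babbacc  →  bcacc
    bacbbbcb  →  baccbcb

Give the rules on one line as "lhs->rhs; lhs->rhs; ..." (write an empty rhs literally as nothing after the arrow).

aca->ca; bb->c; bcc->bc

  | cccbacbbcc => cccbacccc
  | bbabbcbcc => cabbcbcc => caccbcc => caccbc
  | baaabbcaaa => baaaccaaa
  | abbbccbbba => acbccbbba => acbcbbba => acbccba => acbcba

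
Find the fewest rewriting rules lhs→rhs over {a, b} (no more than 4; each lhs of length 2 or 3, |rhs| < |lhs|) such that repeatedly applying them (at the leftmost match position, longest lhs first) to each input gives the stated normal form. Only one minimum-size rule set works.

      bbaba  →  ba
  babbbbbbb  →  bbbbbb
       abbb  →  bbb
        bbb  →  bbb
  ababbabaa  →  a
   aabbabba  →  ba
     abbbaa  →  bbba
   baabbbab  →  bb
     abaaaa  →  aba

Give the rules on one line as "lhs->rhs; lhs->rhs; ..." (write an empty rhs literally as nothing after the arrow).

aa->a; aab->; abb->bb; bab->

  | bbaba => ba
  | babbbbbbb => bbbbbb
  | abbb => bbb
  | bbb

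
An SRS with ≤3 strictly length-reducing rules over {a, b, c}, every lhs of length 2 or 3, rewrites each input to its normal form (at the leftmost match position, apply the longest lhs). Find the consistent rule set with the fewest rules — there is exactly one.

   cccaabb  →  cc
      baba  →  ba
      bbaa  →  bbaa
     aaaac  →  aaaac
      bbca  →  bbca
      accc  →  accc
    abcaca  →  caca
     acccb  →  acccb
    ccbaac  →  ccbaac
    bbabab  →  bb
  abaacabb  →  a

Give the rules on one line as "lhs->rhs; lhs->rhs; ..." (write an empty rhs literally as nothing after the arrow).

ab->; cab->

  | cccaabb => cccab => cc
  | baba => ba
  | bbaa
  | aaaac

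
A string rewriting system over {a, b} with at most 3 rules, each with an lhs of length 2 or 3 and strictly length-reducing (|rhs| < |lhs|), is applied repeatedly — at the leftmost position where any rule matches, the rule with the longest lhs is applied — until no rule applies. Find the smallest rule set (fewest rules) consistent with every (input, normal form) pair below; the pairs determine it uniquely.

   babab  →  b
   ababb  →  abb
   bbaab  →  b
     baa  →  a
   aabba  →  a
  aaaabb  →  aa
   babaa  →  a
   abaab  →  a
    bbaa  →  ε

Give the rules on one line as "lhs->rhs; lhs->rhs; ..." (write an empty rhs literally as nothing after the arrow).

aab->a; ba->

  | babab => bab => b
  | ababb => abb
  | bbaab => bab => b
  | baa => a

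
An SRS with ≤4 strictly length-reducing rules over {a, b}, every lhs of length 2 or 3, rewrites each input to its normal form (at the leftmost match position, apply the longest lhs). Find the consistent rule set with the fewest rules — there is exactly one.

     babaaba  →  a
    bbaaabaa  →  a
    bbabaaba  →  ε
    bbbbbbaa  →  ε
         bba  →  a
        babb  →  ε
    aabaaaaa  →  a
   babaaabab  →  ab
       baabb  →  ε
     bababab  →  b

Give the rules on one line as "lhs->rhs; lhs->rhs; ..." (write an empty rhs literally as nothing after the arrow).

  | babaaba => baaba => aaba => ba => a
  | bbaaabaa => aaabaa => abaa => aaa => a
  | bbabaaba => abaaba => aaaba => aba => aa => ε
  | bbbbbbaa => bbbbaa => bbaa => aa => ε

aa->; ba->a; bab->b; bb->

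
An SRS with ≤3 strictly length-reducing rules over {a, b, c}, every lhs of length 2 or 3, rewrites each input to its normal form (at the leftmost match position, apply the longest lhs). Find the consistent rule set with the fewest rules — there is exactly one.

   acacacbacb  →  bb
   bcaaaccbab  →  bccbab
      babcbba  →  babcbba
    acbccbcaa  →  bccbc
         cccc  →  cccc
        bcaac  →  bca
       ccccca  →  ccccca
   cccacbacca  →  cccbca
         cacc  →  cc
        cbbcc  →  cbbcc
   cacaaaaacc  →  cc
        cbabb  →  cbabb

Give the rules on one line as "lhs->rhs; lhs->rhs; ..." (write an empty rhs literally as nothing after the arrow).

  | acacacbacb => acacbacb => acbacb => bacb => bb
  | bcaaaccbab => bcaccbab => bccbab
  | babcbba
  | acbccbcaa => bccbcaa => bccbc

aa->; aac->a; ac->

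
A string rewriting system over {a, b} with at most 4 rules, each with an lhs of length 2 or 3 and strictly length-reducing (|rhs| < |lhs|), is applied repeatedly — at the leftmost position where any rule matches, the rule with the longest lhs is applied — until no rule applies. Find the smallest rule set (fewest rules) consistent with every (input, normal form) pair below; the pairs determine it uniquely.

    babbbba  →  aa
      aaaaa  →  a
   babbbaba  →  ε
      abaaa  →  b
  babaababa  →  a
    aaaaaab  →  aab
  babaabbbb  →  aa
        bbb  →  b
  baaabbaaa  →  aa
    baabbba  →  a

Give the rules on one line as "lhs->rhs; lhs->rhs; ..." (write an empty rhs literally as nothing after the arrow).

aaa->b; ba->; bb->a; bbb->b

  | babbbba => bbbba => bba => aa
  | aaaaa => baa => a
  | babbbaba => bbbaba => baba => ba => ε
  | abaaa => aaa => b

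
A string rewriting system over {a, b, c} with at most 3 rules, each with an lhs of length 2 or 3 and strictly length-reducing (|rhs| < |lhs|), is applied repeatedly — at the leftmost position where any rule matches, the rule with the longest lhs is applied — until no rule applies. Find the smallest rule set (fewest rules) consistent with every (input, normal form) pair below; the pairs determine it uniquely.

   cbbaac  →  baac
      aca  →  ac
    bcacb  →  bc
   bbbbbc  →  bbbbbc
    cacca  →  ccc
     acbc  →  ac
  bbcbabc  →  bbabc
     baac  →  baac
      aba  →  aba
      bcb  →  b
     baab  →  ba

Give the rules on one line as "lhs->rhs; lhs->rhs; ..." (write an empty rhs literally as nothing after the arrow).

  | cbbaac => baac
  | aca => ac
  | bcacb => bccb => bc
  | bbbbbc

aab->a; ca->c; cb->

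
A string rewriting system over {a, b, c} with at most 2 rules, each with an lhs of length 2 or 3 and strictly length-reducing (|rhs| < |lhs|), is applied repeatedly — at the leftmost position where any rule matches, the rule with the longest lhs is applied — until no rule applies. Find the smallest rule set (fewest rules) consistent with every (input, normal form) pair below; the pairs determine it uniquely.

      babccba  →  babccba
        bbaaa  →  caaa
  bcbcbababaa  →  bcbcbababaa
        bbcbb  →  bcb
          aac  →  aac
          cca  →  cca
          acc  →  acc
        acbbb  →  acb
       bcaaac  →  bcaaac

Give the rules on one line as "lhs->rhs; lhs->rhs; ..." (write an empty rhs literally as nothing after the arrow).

  | babccba
  | bbaaa => caaa
  | bcbcbababaa
  | bbcbb => bcbb => bcb

bb->b; bba->ca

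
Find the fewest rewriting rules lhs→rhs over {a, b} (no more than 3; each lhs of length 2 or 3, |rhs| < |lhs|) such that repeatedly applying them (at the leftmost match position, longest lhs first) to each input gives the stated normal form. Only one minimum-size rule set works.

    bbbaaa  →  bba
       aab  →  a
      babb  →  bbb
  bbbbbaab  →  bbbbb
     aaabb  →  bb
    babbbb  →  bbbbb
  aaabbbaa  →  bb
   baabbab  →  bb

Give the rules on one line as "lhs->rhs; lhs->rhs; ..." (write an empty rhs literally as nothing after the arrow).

  | bbbaaa => bba
  | aab => a
  | babb => bbb
  | bbbbbaab => bbbbb

ab->; abb->bb; baa->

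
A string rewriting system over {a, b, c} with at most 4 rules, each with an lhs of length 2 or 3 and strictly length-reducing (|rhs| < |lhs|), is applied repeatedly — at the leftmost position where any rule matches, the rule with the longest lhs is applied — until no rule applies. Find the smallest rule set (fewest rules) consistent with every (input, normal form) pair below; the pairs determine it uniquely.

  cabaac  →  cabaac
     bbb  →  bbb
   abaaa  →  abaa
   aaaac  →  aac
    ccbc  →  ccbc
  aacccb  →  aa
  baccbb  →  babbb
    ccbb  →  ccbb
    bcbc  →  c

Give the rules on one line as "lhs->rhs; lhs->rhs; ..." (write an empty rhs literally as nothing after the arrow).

  | cabaac
  | bbb
  | abaaa => abaa
  | aaaac => aaac => aac

aaa->aa; acc->ab; bcb->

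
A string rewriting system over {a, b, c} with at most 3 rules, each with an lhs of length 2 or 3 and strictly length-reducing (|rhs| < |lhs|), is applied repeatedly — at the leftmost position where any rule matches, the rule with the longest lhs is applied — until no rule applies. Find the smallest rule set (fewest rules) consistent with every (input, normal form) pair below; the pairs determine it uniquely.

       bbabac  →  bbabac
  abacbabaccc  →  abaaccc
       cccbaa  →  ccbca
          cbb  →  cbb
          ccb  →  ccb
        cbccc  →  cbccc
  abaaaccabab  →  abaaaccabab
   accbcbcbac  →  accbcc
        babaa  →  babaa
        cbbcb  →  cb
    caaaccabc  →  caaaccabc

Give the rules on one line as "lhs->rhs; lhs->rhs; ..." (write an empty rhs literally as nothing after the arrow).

  | bbabac
  | abacbabaccc => ababcbaccc => abaaccc
  | cccbaa => ccbca
  | cbb

bcb->; cba->bc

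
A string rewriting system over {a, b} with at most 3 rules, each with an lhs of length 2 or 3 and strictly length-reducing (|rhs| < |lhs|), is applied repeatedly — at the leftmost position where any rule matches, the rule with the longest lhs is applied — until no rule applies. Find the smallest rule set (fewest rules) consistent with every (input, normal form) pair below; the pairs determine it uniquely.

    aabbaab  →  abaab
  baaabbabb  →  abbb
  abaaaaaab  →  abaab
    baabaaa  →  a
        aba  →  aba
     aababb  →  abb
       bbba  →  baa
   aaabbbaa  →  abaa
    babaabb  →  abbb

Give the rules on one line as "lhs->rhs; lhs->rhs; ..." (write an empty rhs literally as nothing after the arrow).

  | aabbaab => aaaaab => abaab
  | baaabbabb => babbbabb => abbabb => aaabb => abbb
  | abaaaaaab => ababaaab => aaaaab => abaab
  | baabaaa => baabab => baaa => bab => a

aaa->ab; bab->a; bba->aa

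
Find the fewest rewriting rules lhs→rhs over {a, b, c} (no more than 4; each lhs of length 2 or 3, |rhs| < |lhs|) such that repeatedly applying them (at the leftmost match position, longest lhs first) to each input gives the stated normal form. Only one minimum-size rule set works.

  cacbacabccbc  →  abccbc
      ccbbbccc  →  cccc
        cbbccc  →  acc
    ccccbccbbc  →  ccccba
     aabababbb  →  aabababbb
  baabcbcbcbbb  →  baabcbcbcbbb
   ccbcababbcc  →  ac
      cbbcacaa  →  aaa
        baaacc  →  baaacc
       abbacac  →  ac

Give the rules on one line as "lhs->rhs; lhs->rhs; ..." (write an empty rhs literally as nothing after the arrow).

  | cacbacabccbc => acbacabccbc => accabccbc => acabccbc => abccbc
  | ccbbbccc => ccbcacc => ccbacc => cccc
  | cbbccc => ccacc => cacc => acc
  | ccccbccbbc => ccccbccca => ccccbcca => ccccbca => ccccba

aca->a; bac->c; bbc->ca; ca->a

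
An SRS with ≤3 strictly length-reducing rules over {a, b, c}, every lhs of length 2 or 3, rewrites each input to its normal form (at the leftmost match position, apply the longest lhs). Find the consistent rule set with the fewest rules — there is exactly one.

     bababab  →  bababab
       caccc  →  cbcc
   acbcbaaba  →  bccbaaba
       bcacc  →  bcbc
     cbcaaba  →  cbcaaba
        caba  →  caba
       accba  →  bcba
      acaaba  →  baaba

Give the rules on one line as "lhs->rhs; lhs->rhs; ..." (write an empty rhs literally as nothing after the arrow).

  | bababab
  | caccc => cbcc
  | acbcbaaba => bccbaaba
  | bcacc => bcbc

ac->b; acb->bc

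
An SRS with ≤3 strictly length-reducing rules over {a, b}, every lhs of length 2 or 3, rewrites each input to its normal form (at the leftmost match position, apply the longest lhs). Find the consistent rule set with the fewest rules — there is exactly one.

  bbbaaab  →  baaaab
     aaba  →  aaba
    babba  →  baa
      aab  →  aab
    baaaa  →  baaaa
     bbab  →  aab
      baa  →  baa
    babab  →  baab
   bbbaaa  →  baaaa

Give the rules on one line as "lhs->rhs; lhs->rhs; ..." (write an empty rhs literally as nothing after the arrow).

  | bbbaaab => baaaab
  | aaba
  | babba => baba => baa
  | aab

bab->ba; bba->aa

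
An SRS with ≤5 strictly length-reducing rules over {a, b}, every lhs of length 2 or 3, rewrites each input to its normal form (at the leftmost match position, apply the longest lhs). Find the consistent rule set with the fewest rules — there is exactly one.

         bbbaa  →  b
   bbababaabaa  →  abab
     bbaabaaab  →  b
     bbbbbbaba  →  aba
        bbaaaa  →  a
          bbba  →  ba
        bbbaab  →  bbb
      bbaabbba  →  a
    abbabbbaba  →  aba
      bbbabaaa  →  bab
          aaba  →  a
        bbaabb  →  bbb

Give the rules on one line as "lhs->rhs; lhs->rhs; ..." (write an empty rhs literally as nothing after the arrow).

aa->; aaa->; aab->bb; bba->a

  | bbbaa => baa => b
  | bbababaabaa => ababaabaa => ababbbaa => ababaa => abab
  | bbaabaaab => aabaaab => bbaaab => aaab => b
  | bbbbbbaba => bbbbaba => bbaba => aba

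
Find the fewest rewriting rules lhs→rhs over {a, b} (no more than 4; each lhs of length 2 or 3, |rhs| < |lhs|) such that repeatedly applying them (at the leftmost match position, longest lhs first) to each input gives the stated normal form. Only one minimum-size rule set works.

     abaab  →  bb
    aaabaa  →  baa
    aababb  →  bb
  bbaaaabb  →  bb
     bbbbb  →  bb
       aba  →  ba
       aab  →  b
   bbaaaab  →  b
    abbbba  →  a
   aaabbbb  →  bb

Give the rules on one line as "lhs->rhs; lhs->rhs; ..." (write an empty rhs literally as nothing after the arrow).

ab->b; bba->a; bbb->bb

  | abaab => baab => bab => bb
  | aaabaa => aabaa => abaa => baa
  | aababb => ababb => babb => bbb => bb
  | bbaaaabb => aaaabb => aaabb => aabb => abb => bb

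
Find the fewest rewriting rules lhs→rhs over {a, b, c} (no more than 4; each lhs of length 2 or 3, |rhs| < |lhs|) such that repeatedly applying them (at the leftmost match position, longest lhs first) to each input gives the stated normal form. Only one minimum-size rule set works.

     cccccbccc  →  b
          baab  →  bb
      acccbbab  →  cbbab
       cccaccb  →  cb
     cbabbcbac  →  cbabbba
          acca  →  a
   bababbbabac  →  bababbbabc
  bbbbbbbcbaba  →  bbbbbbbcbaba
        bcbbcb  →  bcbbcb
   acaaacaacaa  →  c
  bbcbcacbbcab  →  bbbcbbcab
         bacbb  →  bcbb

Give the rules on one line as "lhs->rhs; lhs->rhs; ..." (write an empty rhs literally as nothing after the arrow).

  | cccccbccc => cccbccc => cbccc => bacc => bcc => b
  | baab => bb
  | acccbbab => cccbbab => cbbab
  | cccaccb => caccb => cccb => cb

aa->; ac->c; cbc->ba; cc->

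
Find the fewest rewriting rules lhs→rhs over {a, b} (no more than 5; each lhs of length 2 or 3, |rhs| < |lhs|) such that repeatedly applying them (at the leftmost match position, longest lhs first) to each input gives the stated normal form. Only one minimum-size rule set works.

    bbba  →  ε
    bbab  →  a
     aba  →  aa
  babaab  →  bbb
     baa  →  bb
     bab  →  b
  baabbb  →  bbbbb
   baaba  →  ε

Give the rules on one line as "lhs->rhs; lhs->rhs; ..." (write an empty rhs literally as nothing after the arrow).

  | bbba => ba => ε
  | bbab => ab => a
  | aba => aa
  | babaab => baab => bbb

ab->a; ba->; baa->bb; bba->a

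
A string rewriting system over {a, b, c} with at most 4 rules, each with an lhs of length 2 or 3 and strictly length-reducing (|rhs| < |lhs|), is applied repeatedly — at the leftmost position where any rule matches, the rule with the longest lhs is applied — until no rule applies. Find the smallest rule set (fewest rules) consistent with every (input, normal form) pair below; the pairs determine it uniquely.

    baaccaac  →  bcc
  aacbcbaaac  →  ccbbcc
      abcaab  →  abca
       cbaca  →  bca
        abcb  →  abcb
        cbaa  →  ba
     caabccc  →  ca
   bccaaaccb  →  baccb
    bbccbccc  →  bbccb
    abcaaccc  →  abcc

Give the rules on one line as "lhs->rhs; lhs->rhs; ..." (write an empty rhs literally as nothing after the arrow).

aa->c; aab->a; cba->b; ccc->

  | baaccaac => bcccaac => baac => bcc
  | aacbcbaaac => ccbcbaaac => ccbbaac => ccbbcc
  | abcaab => abca
  | cbaca => bca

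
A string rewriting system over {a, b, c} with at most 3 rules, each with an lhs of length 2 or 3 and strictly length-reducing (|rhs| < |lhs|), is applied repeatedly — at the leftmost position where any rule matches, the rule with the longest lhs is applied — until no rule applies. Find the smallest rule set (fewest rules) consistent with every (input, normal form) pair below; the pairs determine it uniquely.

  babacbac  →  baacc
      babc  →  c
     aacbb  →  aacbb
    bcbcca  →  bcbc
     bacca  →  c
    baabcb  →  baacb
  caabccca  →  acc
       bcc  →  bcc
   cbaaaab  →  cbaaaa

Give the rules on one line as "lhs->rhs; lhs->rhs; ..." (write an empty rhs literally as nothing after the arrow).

  | babacbac => baacbac => baacc
  | babc => bac => c
  | aacbb
  | bcbcca => bcbc

ab->a; bac->c; ca->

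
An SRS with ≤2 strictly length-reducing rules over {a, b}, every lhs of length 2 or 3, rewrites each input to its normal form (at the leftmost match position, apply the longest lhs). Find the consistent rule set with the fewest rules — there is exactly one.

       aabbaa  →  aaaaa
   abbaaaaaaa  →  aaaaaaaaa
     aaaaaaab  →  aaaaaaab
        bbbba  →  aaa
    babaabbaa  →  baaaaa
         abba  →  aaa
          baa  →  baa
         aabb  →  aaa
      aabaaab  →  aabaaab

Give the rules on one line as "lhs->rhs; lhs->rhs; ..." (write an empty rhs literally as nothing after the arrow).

  | aabbaa => aaaaa
  | abbaaaaaaa => aaaaaaaaa
  | aaaaaaab
  | bbbba => abba => aaa

bab->b; bb->a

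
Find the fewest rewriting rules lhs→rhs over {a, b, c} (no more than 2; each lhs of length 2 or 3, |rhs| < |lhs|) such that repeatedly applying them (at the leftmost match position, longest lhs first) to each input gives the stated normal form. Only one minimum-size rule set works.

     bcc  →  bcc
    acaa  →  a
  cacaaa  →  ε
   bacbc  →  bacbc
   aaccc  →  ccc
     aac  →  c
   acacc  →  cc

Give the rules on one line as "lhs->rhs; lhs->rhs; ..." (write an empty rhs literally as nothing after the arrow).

  | bcc
  | acaa => aaa => a
  | cacaaa => acaaa => aaaa => aa => ε
  | bacbc

aa->; ca->a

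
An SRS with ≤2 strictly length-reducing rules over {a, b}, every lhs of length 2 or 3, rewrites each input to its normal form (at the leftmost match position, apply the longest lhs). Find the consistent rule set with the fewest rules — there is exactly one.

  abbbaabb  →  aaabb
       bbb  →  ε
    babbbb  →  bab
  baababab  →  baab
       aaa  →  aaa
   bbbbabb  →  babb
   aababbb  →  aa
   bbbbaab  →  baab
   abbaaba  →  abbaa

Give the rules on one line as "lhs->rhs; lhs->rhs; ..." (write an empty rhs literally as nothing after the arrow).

aba->a; bbb->

  | abbbaabb => aaabb
  | bbb => ε
  | babbbb => bab
  | baababab => baabab => baab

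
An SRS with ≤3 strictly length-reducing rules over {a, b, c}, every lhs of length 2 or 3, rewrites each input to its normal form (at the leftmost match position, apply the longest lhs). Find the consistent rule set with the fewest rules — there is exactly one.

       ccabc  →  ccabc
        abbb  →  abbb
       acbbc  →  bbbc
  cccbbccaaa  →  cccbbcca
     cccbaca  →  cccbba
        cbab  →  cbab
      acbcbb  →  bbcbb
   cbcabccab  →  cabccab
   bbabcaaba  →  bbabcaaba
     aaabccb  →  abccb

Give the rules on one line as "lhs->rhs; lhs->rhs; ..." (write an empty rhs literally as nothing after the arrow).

  | ccabc
  | abbb
  | acbbc => bbbc
  | cccbbccaaa => cccbbcca

aaa->a; ac->b; cbc->c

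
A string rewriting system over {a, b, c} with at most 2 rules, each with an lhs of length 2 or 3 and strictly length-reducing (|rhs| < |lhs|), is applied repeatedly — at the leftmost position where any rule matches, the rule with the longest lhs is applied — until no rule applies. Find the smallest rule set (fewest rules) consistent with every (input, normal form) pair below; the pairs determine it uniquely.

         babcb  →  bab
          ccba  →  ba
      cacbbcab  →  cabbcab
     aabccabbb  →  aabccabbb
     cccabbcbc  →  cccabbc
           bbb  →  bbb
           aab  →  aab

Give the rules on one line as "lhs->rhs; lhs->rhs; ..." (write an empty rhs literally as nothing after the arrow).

  | babcb => bab
  | ccba => cba => ba
  | cacbbcab => cabbcab
  | aabccabbb

bcb->b; cb->b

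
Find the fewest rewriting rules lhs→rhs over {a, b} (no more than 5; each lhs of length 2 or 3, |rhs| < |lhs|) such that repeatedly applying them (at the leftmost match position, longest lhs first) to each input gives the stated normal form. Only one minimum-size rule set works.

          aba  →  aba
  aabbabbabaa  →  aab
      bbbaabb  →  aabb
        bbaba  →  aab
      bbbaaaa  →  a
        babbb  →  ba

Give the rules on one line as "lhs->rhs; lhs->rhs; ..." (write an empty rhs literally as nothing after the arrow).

aaa->; baa->ab; bba->ab; bbb->

  | aba
  | aabbabbabaa => aaabbbabaa => bbbabaa => abaa => aab
  | bbbaabb => aabb
  | bbaba => abba => aab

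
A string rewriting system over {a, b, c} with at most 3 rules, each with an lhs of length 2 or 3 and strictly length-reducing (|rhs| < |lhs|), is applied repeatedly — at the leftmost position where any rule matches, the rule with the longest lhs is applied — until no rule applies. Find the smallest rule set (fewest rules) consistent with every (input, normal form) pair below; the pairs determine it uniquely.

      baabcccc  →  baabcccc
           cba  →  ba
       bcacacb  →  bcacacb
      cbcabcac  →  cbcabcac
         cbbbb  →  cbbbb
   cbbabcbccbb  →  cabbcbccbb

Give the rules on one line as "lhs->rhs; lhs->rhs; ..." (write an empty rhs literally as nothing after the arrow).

  | baabcccc
  | cba => ba
  | bcacacb
  | cbcabcac

bba->ab; cba->ba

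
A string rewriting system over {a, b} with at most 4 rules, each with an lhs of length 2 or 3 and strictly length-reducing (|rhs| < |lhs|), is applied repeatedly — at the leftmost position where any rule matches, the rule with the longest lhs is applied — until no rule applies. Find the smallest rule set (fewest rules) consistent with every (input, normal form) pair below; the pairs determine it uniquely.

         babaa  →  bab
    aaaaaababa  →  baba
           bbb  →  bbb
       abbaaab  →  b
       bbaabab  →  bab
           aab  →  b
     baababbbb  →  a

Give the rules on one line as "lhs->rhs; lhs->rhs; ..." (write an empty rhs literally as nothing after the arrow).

aa->; abb->a; bba->a

  | babaa => bab
  | aaaaaababa => aaaababa => aababa => baba
  | bbb
  | abbaaab => aaaab => aab => b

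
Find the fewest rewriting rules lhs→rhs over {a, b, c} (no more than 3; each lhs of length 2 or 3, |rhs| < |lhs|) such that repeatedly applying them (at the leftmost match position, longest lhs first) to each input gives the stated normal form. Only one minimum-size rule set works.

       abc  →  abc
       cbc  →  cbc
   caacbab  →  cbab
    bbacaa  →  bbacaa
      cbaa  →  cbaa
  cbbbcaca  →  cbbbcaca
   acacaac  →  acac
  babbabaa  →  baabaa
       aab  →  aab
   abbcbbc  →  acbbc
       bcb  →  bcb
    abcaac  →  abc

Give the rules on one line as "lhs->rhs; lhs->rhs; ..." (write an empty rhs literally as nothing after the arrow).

  | abc
  | cbc
  | caacbab => cbab
  | bbacaa

aac->; abb->a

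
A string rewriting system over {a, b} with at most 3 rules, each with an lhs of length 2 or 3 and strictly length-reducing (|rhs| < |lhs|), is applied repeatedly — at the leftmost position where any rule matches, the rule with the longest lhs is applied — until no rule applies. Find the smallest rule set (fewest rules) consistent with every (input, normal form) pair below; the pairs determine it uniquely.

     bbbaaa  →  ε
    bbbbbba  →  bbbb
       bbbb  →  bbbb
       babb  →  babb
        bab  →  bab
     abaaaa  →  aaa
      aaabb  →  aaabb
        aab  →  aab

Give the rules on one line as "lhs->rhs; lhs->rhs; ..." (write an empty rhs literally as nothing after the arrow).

baa->; bba->

  | bbbaaa => baa => ε
  | bbbbbba => bbbb
  | bbbb
  | babb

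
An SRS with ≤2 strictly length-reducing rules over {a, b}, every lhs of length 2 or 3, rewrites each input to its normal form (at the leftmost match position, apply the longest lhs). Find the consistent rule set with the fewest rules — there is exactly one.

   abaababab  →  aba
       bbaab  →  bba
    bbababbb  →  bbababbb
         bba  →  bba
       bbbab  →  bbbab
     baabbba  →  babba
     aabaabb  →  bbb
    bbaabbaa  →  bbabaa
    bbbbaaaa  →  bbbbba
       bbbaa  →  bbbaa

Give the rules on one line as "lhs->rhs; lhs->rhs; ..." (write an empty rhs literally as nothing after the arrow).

aaa->b; aab->a

  | abaababab => abaabab => abaab => aba
  | bbaab => bba
  | bbababbb
  | bba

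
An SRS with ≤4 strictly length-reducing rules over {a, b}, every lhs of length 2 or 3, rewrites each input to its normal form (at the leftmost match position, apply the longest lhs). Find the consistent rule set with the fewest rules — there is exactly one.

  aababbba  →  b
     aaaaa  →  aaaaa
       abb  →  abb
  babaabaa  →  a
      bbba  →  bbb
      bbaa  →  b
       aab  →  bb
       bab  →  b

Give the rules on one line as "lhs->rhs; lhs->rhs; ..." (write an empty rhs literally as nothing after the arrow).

aab->bb; ba->b; baa->; bab->ba

  | aababbba => bbabbba => bbabba => bbaba => bbaa => b
  | aaaaa
  | abb
  | babaabaa => baaabaa => abaa => a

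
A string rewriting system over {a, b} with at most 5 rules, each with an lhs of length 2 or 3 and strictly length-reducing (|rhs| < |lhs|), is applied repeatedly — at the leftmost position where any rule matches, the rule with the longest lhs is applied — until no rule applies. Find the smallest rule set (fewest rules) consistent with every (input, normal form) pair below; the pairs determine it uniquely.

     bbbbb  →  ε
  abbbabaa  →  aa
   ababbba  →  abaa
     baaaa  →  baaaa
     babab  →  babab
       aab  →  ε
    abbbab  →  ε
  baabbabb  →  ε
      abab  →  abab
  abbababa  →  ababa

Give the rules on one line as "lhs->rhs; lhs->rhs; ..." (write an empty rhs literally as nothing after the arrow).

aab->; bb->; bba->; bbb->

  | bbbbb => bb => ε
  | abbbabaa => aabaa => aa
  | ababbba => abaa
  | baaaa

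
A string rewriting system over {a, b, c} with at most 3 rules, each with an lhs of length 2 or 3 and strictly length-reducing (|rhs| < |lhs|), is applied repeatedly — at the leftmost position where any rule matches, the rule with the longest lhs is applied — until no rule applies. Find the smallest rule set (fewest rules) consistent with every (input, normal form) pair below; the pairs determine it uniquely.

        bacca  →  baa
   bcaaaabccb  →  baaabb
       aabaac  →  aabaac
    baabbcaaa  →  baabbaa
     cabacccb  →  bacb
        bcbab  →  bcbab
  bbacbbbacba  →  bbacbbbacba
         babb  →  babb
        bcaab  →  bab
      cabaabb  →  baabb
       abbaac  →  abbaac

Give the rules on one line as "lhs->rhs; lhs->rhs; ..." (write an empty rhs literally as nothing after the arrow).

  | bacca => baa
  | bcaaaabccb => baaabccb => baaabb
  | aabaac
  | baabbcaaa => baabbaa

ca->; cc->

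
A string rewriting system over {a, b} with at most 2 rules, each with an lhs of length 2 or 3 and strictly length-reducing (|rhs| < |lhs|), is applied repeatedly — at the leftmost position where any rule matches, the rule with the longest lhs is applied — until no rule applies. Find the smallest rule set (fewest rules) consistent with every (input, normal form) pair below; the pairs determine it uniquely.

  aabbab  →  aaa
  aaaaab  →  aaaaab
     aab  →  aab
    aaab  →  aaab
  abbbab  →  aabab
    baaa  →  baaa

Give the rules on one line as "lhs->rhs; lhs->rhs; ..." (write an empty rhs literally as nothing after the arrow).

  | aabbab => aabb => aaa
  | aaaaab
  | aab
  | aaab

bb->a; bba->b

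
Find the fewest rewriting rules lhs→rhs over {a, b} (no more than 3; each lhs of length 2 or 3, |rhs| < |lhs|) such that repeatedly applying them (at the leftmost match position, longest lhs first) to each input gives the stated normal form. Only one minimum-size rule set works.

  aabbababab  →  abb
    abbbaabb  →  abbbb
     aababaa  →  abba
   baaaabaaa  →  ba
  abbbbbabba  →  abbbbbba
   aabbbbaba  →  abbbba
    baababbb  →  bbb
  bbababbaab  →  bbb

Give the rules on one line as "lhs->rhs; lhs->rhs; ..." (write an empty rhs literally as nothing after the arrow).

aa->a; aba->ab; bab->b

  | aabbababab => abbababab => abbabab => abbab => abb
  | abbbaabb => abbbabb => abbbb
  | aababaa => ababaa => abbaa => abba
  | baaaabaaa => baaabaaa => baabaaa => babaaa => baaa => baa => ba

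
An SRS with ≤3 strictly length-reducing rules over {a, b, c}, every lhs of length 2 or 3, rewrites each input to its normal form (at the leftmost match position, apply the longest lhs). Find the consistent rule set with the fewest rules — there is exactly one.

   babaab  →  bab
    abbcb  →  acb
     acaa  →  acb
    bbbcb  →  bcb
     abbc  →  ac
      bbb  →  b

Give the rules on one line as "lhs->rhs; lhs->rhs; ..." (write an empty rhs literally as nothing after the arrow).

aa->b; bb->

  | babaab => babbb => bab
  | abbcb => acb
  | acaa => acb
  | bbbcb => bcb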